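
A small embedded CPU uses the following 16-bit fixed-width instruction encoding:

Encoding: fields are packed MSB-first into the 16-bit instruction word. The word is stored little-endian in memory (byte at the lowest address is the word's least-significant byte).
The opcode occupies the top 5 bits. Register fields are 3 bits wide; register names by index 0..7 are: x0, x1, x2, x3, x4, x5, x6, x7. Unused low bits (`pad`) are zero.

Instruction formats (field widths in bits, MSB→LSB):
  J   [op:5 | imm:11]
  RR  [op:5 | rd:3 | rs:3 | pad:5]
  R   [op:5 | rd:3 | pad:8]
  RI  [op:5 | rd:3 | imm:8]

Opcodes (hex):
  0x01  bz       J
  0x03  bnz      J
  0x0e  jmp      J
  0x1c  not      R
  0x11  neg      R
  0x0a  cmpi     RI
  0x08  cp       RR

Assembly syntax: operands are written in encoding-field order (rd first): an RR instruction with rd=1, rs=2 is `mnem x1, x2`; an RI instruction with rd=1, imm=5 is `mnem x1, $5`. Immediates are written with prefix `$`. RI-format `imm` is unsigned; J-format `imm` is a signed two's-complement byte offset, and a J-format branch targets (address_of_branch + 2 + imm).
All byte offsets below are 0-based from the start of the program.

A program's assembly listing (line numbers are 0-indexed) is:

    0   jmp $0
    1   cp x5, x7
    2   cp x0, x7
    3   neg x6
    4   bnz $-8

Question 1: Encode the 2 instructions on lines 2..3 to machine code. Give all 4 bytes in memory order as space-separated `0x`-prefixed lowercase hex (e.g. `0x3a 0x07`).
2. cp fields op=0x8:5|rd=0:3|rs=7:3|pad=0:5 → word 40e0h → e0 40
3. neg fields op=0x11:5|rd=6:3|pad=0:8 → word 8e00h → 00 8e

0xe0 0x40 0x00 0x8e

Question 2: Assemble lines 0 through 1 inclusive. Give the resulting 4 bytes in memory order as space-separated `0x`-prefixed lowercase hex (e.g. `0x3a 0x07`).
0x00 0x70 0xe0 0x45

0. jmp fields op=0xe:5|imm=0:11 → word 7000h → 00 70
1. cp fields op=0x8:5|rd=5:3|rs=7:3|pad=0:5 → word 45e0h → e0 45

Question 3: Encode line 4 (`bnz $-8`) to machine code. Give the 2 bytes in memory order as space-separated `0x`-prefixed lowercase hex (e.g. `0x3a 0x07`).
4. bnz fields op=0x3:5|imm=-8:11 → word 1ff8h → f8 1f

0xf8 0x1f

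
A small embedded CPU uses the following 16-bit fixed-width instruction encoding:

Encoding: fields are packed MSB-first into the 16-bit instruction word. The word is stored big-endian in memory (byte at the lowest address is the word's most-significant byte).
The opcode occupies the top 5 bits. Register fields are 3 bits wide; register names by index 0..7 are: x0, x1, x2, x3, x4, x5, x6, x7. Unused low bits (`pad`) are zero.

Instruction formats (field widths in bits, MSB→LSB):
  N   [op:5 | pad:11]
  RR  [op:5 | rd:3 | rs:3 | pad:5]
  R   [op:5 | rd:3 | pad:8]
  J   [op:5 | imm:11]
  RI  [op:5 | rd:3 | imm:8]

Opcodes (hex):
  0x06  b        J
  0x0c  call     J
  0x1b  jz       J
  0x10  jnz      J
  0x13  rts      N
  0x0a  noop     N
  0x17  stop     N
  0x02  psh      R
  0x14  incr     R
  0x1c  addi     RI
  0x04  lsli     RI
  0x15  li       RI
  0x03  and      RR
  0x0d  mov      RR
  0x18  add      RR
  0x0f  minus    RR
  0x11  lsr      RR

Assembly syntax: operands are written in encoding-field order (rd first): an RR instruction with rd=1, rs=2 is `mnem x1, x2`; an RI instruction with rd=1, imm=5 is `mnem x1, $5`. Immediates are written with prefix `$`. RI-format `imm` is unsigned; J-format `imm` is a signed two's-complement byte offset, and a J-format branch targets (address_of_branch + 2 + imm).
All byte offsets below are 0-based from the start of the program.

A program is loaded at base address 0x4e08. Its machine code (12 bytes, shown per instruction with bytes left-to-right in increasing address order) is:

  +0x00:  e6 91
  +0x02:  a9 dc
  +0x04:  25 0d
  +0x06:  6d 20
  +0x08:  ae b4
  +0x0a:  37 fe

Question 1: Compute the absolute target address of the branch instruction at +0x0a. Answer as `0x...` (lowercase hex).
0x4e12

[0a] 37 fe → 0x37fe
  top 5b → 0x6 → b [J]
  imm@[10:0]=0x7fe (s11→-2) ⇒ $-2
  target = base 0x4e08 + off 0x0a + 2 + imm -2 = 0x4e12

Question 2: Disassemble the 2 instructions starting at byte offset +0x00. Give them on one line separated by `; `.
[00] e6 91 → 0xe691
  top 5b → 0x1c → addi [RI]
  [10:8] rd=6 = x6
  [7:0] imm=145 = $145
[02] a9 dc → 0xa9dc
  top 5b → 0x15 → li [RI]
  [10:8] rd=1 = x1
  [7:0] imm=220 = $220

addi x6, $145; li x1, $220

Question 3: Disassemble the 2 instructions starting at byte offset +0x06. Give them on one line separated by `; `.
mov x5, x1; li x6, $180

@+06  big-endian(6d 20) = 0x6d20
  top 5b → 0xd → mov [RR]
  rd: (w>>8)&0x7=0x5 → x5
  rs: (w>>5)&0x7=0x1 → x1
@+08  big-endian(ae b4) = 0xaeb4
  top 5b → 0x15 → li [RI]
  rd: (w>>8)&0x7=0x6 → x6
  imm: (w>>0)&0xff=0xb4 → $180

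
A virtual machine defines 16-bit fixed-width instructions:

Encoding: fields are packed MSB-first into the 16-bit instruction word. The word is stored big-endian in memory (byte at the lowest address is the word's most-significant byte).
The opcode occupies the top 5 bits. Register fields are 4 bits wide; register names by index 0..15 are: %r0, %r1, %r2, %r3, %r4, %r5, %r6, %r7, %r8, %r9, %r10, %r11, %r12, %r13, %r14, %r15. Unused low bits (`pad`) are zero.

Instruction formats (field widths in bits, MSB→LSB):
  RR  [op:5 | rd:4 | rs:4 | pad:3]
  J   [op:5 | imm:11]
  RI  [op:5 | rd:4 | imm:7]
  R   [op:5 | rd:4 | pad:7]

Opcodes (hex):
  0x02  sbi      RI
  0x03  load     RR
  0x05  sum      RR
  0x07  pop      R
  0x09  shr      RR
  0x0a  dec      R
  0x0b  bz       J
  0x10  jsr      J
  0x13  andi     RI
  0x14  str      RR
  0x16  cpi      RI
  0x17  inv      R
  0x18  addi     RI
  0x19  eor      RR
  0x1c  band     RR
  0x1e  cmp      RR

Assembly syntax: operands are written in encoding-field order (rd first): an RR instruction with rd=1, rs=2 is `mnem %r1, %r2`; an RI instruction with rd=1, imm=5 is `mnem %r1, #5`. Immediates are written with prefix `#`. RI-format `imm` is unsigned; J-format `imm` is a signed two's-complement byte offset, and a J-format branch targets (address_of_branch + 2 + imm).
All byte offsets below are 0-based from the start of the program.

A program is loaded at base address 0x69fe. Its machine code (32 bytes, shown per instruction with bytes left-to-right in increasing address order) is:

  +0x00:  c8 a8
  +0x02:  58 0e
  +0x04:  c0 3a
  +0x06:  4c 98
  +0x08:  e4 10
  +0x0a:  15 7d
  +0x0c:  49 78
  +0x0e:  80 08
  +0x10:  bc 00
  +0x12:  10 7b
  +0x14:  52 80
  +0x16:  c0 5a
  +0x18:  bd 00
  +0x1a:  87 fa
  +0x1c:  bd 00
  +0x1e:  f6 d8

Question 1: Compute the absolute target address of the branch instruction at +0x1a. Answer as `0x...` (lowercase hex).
0x6a14

off 0x1a: read 87 fa as big → 0x87fa
  opcode bits[15:11]=0x10: jsr/J
  imm@[10:0]=0x7fa (s11→-6) ⇒ #-6
  target = base 0x69fe + off 0x1a + 2 + imm -6 = 0x6a14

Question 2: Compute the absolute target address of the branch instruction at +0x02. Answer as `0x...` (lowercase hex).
+0x02: 58 0e ⇒ word 0x580e (big)
  top 5b → 0xb → bz [J]
  imm@[10:0]=0xe ⇒ #14
  target = base 0x69fe + off 0x02 + 2 + imm 14 = 0x6a10

0x6a10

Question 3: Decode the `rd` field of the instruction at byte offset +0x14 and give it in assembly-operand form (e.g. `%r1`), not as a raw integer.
[14] 52 80 → 0x5280
  op=0x5280>>11=0xa ⇒ dec (R)
  rd: (w>>7)&0xf=0x5 → %r5

%r5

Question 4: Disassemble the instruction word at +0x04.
[04] c0 3a → 0xc03a
  op=0xc03a>>11=0x18 ⇒ addi (RI)
  rd@[10:7]=0x0 ⇒ %r0
  imm@[6:0]=0x3a ⇒ #58

addi %r0, #58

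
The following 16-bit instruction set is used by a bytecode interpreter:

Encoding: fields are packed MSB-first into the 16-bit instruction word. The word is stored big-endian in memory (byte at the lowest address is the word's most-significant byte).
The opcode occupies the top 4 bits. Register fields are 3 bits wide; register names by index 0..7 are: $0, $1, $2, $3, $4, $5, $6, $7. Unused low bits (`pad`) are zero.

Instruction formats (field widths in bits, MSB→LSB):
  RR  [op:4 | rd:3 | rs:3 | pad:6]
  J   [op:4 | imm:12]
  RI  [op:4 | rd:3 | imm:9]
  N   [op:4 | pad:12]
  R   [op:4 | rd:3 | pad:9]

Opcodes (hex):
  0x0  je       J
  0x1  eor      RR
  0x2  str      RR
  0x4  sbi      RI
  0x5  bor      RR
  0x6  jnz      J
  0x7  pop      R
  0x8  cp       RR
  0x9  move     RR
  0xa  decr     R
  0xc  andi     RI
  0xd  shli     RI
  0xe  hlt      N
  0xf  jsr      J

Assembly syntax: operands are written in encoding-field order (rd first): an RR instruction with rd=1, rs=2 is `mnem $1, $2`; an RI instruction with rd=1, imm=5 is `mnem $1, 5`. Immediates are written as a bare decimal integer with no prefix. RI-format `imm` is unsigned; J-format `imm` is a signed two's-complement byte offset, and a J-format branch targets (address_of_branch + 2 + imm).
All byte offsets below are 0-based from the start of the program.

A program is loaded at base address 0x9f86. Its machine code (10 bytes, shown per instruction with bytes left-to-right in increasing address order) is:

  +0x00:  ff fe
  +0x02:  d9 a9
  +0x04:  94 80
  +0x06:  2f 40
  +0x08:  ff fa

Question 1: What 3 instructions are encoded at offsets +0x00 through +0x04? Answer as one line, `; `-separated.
jsr -2; shli $4, 425; move $2, $2

[00] ff fe → 0xfffe
  opcode bits[15:12]=0xf: jsr/J
  imm@[11:0]=0xffe (s12→-2) ⇒ -2
[02] d9 a9 → 0xd9a9
  opcode bits[15:12]=0xd: shli/RI
  rd@[11:9]=0x4 ⇒ $4
  imm@[8:0]=0x1a9 ⇒ 425
[04] 94 80 → 0x9480
  opcode bits[15:12]=0x9: move/RR
  rd@[11:9]=0x2 ⇒ $2
  rs@[8:6]=0x2 ⇒ $2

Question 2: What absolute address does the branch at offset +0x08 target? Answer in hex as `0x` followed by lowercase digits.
0x9f8a

off 0x08: read ff fa as big → 0xfffa
  top 4b → 0xf → jsr [J]
  imm: (w>>0)&0xfff=0xffa (s12→-6) → -6
  target = base 0x9f86 + off 0x08 + 2 + imm -6 = 0x9f8a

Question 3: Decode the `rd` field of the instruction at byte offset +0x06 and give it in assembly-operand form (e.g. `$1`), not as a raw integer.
off 0x06: read 2f 40 as big → 0x2f40
  opcode bits[15:12]=0x2: str/RR
  [11:9] rd=7 = $7
  [8:6] rs=5 = $5

$7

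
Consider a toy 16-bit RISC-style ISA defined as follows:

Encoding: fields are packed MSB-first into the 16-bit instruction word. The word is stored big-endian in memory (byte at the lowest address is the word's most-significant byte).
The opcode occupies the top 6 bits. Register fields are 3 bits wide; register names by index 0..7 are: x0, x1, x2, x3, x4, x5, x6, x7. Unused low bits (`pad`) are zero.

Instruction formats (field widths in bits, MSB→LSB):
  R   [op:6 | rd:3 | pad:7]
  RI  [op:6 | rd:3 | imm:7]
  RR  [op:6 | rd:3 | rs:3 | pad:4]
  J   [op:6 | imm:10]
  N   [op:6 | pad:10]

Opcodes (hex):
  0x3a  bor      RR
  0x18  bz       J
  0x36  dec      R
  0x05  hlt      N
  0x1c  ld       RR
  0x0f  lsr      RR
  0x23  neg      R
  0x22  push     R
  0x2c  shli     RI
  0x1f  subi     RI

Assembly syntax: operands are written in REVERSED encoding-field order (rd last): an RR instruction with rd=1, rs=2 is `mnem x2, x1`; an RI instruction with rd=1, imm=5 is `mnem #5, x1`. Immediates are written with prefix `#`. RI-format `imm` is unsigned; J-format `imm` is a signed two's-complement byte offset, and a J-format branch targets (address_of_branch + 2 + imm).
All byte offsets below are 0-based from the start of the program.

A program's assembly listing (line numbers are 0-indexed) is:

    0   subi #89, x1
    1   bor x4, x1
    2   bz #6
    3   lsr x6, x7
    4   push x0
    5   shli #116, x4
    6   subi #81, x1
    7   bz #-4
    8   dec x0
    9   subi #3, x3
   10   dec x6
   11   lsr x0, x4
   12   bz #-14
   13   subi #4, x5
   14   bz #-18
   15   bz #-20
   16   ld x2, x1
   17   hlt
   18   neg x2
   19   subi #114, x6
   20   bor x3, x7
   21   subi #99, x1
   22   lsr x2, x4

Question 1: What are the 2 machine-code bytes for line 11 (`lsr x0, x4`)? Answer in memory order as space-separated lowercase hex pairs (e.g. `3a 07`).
3e 00

L11: lsr op=0xf:6|rd=4:3|rs=0:3|pad=0:4 ⇒ 0x3e00 ⇒ big 3e 00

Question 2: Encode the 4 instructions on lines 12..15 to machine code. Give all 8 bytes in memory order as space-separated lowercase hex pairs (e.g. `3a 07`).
12. bz fields op=0x18:6|imm=-14:10 → word 63f2h → 63 f2
13. subi fields op=0x1f:6|rd=5:3|imm=4:7 → word 7e84h → 7e 84
14. bz fields op=0x18:6|imm=-18:10 → word 63eeh → 63 ee
15. bz fields op=0x18:6|imm=-20:10 → word 63ech → 63 ec

63 f2 7e 84 63 ee 63 ec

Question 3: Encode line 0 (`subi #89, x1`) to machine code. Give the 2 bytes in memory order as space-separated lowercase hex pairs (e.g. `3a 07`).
L0: subi op=0x1f:6|rd=1:3|imm=89:7 ⇒ 0x7cd9 ⇒ big 7c d9

7c d9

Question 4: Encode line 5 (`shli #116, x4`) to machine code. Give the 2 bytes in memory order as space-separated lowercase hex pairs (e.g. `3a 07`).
5. shli fields op=0x2c:6|rd=4:3|imm=116:7 → word b274h → b2 74

b2 74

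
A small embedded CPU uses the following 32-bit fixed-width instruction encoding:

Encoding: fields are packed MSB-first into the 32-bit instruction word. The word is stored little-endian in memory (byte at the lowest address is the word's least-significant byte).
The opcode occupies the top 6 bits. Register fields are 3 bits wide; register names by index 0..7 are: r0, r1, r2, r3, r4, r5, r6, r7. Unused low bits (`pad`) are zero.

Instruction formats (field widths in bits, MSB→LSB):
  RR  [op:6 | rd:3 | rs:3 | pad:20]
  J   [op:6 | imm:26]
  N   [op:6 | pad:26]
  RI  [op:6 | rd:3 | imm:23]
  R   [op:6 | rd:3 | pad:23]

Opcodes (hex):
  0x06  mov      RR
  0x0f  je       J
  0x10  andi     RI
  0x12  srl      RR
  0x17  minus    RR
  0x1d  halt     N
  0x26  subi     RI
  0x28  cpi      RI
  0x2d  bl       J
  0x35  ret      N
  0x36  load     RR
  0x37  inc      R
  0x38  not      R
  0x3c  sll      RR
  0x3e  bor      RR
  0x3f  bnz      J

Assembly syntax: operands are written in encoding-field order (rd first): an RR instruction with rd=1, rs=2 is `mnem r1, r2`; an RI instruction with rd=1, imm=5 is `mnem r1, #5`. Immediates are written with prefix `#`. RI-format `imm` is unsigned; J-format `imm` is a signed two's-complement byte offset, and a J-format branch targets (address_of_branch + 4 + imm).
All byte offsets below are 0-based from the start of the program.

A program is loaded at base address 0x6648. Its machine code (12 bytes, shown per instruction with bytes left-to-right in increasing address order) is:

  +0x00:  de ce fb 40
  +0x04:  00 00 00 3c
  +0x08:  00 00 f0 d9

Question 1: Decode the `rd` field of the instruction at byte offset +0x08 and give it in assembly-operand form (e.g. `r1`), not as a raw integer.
r3

@+08  little-endian(00 00 f0 d9) = 0xd9f00000
  opcode bits[31:26]=0x36: load/RR
  rd: (w>>23)&0x7=0x3 → r3
  rs: (w>>20)&0x7=0x7 → r7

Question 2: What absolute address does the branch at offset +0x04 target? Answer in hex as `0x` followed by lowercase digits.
0x6650

[04] 00 00 00 3c → 0x3c000000
  opcode bits[31:26]=0xf: je/J
  imm: (w>>0)&0x3ffffff=0x0 → #0
  target = base 0x6648 + off 0x04 + 4 + imm 0 = 0x6650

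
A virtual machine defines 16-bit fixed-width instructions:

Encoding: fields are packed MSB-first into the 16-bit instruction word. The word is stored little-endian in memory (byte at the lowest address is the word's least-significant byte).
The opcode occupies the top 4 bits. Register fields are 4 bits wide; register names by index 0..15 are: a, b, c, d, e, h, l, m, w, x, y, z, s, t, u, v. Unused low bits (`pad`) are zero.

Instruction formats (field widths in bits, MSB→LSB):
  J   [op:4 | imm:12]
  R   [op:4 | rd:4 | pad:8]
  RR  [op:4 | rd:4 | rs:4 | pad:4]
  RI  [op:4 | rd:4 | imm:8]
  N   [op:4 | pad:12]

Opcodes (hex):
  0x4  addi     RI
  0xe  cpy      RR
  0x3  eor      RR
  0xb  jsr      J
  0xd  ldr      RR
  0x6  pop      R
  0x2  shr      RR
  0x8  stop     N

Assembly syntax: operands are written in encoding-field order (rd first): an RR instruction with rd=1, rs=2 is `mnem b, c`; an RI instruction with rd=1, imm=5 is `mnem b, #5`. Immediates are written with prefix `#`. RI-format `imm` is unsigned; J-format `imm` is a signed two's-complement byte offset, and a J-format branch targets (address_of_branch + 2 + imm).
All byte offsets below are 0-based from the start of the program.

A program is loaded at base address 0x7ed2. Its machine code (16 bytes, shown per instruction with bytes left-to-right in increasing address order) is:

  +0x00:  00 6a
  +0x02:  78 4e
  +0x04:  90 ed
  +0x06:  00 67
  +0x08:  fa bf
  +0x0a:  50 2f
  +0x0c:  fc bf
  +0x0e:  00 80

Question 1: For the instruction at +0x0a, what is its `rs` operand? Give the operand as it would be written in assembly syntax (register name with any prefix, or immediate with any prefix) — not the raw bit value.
+0x0a: 50 2f ⇒ word 0x2f50 (little)
  top 4b → 0x2 → shr [RR]
  [11:8] rd=15 = v
  [7:4] rs=5 = h

h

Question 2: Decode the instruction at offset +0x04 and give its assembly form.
cpy t, x

off 0x04: read 90 ed as little → 0xed90
  opcode bits[15:12]=0xe: cpy/RR
  rd: (w>>8)&0xf=0xd → t
  rs: (w>>4)&0xf=0x9 → x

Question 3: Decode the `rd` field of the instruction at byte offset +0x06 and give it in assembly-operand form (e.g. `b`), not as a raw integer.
m

off 0x06: read 00 67 as little → 0x6700
  top 4b → 0x6 → pop [R]
  rd@[11:8]=0x7 ⇒ m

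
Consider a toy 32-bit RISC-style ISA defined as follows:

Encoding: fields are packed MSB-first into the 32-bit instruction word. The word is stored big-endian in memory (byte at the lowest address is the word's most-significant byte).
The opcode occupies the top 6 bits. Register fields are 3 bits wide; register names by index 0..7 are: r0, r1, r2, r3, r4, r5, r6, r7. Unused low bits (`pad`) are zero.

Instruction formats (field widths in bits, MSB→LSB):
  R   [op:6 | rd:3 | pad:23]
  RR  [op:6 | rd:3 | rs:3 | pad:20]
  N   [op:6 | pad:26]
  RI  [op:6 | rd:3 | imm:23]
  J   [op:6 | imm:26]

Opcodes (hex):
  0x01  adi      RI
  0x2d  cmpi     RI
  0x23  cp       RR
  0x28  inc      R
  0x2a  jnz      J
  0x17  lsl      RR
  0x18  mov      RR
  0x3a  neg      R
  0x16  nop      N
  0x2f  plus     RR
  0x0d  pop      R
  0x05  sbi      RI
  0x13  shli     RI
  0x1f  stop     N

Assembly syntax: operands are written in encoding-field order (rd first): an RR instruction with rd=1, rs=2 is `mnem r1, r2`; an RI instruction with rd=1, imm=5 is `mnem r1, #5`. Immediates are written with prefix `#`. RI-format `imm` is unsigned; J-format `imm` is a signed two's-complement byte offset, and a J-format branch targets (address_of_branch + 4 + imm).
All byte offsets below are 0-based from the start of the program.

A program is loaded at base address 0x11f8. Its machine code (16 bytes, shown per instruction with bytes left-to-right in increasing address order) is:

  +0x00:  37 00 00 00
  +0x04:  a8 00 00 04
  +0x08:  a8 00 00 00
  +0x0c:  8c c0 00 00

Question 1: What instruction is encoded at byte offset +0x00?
[00] 37 00 00 00 → 0x37000000
  top 6b → 0xd → pop [R]
  rd: (w>>23)&0x7=0x6 → r6

pop r6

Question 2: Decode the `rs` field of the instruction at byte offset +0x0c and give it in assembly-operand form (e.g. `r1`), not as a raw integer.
[0c] 8c c0 00 00 → 0x8cc00000
  op=0x8cc00000>>26=0x23 ⇒ cp (RR)
  [25:23] rd=1 = r1
  [22:20] rs=4 = r4

r4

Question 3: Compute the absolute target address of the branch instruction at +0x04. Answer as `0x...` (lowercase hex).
+0x04: a8 00 00 04 ⇒ word 0xa8000004 (big)
  opcode bits[31:26]=0x2a: jnz/J
  imm@[25:0]=0x4 ⇒ #4
  target = base 0x11f8 + off 0x04 + 4 + imm 4 = 0x1204

0x1204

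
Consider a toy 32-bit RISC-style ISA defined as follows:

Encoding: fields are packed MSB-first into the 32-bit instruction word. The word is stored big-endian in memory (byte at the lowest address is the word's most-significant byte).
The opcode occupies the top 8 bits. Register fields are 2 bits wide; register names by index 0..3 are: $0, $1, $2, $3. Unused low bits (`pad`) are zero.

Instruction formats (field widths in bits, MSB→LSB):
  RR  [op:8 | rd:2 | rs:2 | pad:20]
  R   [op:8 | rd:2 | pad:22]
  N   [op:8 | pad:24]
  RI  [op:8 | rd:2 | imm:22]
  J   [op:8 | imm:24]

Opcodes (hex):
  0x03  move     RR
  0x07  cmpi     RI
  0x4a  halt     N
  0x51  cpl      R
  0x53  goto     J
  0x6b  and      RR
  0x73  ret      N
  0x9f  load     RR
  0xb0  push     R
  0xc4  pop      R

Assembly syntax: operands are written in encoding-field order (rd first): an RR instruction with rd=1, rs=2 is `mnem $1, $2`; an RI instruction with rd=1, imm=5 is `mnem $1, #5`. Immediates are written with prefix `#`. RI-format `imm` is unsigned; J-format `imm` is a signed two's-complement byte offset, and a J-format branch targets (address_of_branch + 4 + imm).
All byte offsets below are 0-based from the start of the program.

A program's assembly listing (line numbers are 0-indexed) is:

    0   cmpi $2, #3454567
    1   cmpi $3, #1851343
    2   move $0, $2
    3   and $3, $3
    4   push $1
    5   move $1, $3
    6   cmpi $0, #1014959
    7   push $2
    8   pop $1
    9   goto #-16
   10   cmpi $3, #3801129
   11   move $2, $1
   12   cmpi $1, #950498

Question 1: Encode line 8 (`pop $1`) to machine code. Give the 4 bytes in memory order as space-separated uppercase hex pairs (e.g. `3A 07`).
L8: pop op=0xc4:8|rd=1:2|pad=0:22 ⇒ 0xc4400000 ⇒ big c4 40 00 00

C4 40 00 00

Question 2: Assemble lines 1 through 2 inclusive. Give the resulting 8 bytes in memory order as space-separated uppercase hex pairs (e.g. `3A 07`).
07 DC 3F CF 03 20 00 00

L1: cmpi op=0x7:8|rd=3:2|imm=1851343:22 ⇒ 0x07dc3fcf ⇒ big 07 dc 3f cf
L2: move op=0x3:8|rd=0:2|rs=2:2|pad=0:20 ⇒ 0x03200000 ⇒ big 03 20 00 00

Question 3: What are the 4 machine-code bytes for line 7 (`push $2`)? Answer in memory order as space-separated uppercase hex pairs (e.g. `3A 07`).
B0 80 00 00

7. push fields op=0xb0:8|rd=2:2|pad=0:22 → word b0800000h → b0 80 00 00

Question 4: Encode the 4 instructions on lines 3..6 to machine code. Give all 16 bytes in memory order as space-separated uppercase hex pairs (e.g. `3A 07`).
6B F0 00 00 B0 40 00 00 03 70 00 00 07 0F 7C AF

3. and fields op=0x6b:8|rd=3:2|rs=3:2|pad=0:20 → word 6bf00000h → 6b f0 00 00
4. push fields op=0xb0:8|rd=1:2|pad=0:22 → word b0400000h → b0 40 00 00
5. move fields op=0x3:8|rd=1:2|rs=3:2|pad=0:20 → word 03700000h → 03 70 00 00
6. cmpi fields op=0x7:8|rd=0:2|imm=1014959:22 → word 070f7cafh → 07 0f 7c af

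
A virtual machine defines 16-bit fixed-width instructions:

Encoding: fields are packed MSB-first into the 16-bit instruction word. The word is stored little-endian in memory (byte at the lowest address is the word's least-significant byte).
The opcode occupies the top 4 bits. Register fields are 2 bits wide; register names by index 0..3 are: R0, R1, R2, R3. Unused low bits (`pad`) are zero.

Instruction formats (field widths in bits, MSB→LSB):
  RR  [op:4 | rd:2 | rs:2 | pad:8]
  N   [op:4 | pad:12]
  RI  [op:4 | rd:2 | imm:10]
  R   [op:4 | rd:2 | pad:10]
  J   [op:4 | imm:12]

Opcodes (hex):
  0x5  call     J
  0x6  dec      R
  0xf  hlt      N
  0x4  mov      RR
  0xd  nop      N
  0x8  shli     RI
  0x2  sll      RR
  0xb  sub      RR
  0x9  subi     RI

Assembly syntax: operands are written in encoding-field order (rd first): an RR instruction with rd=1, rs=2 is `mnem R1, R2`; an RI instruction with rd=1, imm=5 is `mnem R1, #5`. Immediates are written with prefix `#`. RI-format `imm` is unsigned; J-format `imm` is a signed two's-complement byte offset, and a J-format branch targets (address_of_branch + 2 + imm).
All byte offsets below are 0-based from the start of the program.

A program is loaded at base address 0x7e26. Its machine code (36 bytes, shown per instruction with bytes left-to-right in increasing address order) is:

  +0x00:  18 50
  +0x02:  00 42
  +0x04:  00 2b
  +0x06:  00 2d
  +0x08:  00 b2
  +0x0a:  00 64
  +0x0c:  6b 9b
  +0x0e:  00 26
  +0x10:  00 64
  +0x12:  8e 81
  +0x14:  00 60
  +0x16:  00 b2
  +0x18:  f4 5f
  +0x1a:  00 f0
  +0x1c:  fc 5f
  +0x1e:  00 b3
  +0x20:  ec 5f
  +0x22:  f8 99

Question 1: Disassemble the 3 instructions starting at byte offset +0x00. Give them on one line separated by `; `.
[00] 18 50 → 0x5018
  top 4b → 0x5 → call [J]
  imm@[11:0]=0x18 ⇒ #24
[02] 00 42 → 0x4200
  top 4b → 0x4 → mov [RR]
  rd@[11:10]=0x0 ⇒ R0
  rs@[9:8]=0x2 ⇒ R2
[04] 00 2b → 0x2b00
  top 4b → 0x2 → sll [RR]
  rd@[11:10]=0x2 ⇒ R2
  rs@[9:8]=0x3 ⇒ R3

call #24; mov R0, R2; sll R2, R3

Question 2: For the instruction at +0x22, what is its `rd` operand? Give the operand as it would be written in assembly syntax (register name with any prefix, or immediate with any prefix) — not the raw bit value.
+0x22: f8 99 ⇒ word 0x99f8 (little)
  opcode bits[15:12]=0x9: subi/RI
  [11:10] rd=2 = R2
  [9:0] imm=504 = #504

R2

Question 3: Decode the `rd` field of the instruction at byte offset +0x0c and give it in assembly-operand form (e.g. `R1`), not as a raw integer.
[0c] 6b 9b → 0x9b6b
  op=0x9b6b>>12=0x9 ⇒ subi (RI)
  rd@[11:10]=0x2 ⇒ R2
  imm@[9:0]=0x36b ⇒ #875

R2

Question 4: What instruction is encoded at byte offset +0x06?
sll R3, R1

+0x06: 00 2d ⇒ word 0x2d00 (little)
  opcode bits[15:12]=0x2: sll/RR
  rd: (w>>10)&0x3=0x3 → R3
  rs: (w>>8)&0x3=0x1 → R1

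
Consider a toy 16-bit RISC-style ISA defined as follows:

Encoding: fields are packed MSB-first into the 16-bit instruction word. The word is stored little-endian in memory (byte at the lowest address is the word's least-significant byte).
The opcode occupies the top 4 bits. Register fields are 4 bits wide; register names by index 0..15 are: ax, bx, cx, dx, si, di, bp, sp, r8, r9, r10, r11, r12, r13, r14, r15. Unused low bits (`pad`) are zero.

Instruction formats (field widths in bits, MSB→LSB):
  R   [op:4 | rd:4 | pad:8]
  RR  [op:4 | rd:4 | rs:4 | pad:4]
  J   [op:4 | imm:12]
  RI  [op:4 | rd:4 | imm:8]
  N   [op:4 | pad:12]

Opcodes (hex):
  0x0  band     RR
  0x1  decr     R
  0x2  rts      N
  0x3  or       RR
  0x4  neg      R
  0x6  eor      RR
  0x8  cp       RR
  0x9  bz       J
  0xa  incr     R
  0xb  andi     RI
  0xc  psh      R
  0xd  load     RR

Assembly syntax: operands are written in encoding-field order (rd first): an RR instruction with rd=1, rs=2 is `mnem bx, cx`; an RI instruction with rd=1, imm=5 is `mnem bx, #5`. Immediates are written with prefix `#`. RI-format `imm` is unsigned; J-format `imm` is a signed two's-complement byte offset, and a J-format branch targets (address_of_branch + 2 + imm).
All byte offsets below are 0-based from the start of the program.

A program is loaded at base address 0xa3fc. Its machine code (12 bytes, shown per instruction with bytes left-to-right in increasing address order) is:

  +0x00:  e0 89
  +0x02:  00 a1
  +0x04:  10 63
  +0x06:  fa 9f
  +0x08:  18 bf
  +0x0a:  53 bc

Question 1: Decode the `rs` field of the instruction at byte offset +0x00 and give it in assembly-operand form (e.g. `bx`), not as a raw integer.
[00] e0 89 → 0x89e0
  op=0x89e0>>12=0x8 ⇒ cp (RR)
  rd: (w>>8)&0xf=0x9 → r9
  rs: (w>>4)&0xf=0xe → r14

r14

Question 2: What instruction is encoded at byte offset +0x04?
eor dx, bx

+0x04: 10 63 ⇒ word 0x6310 (little)
  op=0x6310>>12=0x6 ⇒ eor (RR)
  rd@[11:8]=0x3 ⇒ dx
  rs@[7:4]=0x1 ⇒ bx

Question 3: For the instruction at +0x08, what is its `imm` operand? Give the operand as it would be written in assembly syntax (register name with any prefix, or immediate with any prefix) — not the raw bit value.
@+08  little-endian(18 bf) = 0xbf18
  op=0xbf18>>12=0xb ⇒ andi (RI)
  rd: (w>>8)&0xf=0xf → r15
  imm: (w>>0)&0xff=0x18 → #24

#24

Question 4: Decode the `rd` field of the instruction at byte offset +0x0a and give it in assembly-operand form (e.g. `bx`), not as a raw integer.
[0a] 53 bc → 0xbc53
  top 4b → 0xb → andi [RI]
  rd@[11:8]=0xc ⇒ r12
  imm@[7:0]=0x53 ⇒ #83

r12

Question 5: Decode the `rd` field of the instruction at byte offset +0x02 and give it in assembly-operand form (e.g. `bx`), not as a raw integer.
@+02  little-endian(00 a1) = 0xa100
  opcode bits[15:12]=0xa: incr/R
  rd: (w>>8)&0xf=0x1 → bx

bx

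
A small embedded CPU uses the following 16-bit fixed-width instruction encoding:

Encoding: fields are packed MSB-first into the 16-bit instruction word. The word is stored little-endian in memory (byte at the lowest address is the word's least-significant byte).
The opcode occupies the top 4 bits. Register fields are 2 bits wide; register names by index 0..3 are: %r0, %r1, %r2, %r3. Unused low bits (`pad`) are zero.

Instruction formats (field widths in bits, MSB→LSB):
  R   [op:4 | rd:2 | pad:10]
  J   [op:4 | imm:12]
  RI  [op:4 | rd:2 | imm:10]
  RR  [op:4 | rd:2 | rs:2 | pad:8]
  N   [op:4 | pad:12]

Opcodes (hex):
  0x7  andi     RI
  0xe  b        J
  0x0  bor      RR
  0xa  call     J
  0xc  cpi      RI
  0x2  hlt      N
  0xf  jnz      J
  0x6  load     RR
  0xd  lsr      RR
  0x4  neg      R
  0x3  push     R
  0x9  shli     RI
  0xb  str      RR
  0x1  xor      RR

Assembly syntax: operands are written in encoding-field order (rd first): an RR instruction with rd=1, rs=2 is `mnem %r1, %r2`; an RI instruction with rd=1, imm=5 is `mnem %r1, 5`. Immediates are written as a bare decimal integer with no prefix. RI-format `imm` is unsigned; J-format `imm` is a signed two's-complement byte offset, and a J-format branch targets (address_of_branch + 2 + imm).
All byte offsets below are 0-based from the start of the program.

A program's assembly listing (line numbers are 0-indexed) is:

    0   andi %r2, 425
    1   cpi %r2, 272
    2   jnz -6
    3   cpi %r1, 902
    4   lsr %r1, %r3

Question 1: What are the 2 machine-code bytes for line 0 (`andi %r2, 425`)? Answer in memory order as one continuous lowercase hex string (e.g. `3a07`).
a979

0. andi fields op=0x7:4|rd=2:2|imm=425:10 → word 79a9h → a9 79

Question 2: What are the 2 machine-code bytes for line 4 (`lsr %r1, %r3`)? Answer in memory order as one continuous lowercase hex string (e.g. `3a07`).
00d7

line 4 (lsr): pack op=0xd:4|rd=1:2|rs=3:2|pad=0:8 = 0xd700; little→ 00 d7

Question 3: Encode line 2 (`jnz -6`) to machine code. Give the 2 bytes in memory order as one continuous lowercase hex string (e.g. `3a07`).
faff

L2: jnz op=0xf:4|imm=-6:12 ⇒ 0xfffa ⇒ little fa ff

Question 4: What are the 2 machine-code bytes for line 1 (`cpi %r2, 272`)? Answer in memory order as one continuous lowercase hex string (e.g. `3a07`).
L1: cpi op=0xc:4|rd=2:2|imm=272:10 ⇒ 0xc910 ⇒ little 10 c9

10c9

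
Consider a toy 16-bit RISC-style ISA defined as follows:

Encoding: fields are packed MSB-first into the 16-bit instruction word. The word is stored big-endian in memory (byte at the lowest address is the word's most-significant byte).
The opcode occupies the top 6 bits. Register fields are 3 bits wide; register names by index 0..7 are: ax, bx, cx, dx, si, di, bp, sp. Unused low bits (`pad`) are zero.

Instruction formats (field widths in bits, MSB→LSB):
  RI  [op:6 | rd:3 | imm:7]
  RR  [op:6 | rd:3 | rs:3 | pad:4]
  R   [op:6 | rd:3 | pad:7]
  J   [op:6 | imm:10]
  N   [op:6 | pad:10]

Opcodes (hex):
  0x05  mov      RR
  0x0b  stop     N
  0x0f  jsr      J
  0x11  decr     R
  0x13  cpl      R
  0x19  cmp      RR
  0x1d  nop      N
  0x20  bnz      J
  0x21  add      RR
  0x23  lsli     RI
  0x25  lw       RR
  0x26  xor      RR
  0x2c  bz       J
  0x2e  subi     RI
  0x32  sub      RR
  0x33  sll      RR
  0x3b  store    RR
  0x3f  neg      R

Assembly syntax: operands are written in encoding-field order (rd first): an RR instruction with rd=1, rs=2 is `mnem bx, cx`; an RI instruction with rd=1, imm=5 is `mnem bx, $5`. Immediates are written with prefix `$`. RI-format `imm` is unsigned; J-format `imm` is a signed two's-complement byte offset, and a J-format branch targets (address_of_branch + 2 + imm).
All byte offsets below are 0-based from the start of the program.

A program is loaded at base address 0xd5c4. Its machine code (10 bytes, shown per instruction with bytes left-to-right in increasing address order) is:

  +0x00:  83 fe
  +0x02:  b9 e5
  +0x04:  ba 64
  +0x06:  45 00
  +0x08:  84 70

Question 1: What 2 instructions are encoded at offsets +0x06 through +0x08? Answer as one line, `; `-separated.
decr cx; add ax, sp

@+06  big-endian(45 00) = 0x4500
  op=0x4500>>10=0x11 ⇒ decr (R)
  rd@[9:7]=0x2 ⇒ cx
@+08  big-endian(84 70) = 0x8470
  op=0x8470>>10=0x21 ⇒ add (RR)
  rd@[9:7]=0x0 ⇒ ax
  rs@[6:4]=0x7 ⇒ sp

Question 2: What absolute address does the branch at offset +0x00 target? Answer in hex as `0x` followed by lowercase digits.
0xd5c4

+0x00: 83 fe ⇒ word 0x83fe (big)
  opcode bits[15:10]=0x20: bnz/J
  imm@[9:0]=0x3fe (s10→-2) ⇒ $-2
  target = base 0xd5c4 + off 0x00 + 2 + imm -2 = 0xd5c4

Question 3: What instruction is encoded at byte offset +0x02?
+0x02: b9 e5 ⇒ word 0xb9e5 (big)
  top 6b → 0x2e → subi [RI]
  rd: (w>>7)&0x7=0x3 → dx
  imm: (w>>0)&0x7f=0x65 → $101

subi dx, $101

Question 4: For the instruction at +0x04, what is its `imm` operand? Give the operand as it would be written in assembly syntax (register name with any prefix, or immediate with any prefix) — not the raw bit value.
off 0x04: read ba 64 as big → 0xba64
  op=0xba64>>10=0x2e ⇒ subi (RI)
  rd@[9:7]=0x4 ⇒ si
  imm@[6:0]=0x64 ⇒ $100

$100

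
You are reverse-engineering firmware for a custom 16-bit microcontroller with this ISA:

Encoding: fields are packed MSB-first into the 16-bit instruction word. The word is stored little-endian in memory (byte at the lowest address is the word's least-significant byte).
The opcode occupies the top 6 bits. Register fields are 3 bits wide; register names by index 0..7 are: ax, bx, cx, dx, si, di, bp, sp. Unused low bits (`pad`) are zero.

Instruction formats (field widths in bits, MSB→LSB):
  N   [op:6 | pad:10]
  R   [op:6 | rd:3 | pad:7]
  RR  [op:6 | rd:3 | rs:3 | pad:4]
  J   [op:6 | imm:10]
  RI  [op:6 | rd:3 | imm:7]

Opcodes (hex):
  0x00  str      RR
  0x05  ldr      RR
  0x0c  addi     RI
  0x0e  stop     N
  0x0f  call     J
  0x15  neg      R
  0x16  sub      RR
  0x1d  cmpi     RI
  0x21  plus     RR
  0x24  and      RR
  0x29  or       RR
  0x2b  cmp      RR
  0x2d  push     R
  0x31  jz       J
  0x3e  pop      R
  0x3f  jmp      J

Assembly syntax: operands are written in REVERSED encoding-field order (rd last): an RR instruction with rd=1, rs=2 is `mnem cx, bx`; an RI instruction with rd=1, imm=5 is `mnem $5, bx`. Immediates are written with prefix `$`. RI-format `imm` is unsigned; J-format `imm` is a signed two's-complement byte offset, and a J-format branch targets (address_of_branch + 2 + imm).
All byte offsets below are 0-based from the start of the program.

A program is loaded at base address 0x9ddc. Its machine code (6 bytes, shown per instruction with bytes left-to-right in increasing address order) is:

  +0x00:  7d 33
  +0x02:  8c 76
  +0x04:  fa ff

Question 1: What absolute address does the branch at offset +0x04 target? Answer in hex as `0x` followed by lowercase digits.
off 0x04: read fa ff as little → 0xfffa
  op=0xfffa>>10=0x3f ⇒ jmp (J)
  imm@[9:0]=0x3fa (s10→-6) ⇒ $-6
  target = base 0x9ddc + off 0x04 + 2 + imm -6 = 0x9ddc

0x9ddc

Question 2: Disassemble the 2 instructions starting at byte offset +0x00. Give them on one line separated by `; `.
off 0x00: read 7d 33 as little → 0x337d
  op=0x337d>>10=0xc ⇒ addi (RI)
  rd: (w>>7)&0x7=0x6 → bp
  imm: (w>>0)&0x7f=0x7d → $125
off 0x02: read 8c 76 as little → 0x768c
  op=0x768c>>10=0x1d ⇒ cmpi (RI)
  rd: (w>>7)&0x7=0x5 → di
  imm: (w>>0)&0x7f=0xc → $12

addi $125, bp; cmpi $12, di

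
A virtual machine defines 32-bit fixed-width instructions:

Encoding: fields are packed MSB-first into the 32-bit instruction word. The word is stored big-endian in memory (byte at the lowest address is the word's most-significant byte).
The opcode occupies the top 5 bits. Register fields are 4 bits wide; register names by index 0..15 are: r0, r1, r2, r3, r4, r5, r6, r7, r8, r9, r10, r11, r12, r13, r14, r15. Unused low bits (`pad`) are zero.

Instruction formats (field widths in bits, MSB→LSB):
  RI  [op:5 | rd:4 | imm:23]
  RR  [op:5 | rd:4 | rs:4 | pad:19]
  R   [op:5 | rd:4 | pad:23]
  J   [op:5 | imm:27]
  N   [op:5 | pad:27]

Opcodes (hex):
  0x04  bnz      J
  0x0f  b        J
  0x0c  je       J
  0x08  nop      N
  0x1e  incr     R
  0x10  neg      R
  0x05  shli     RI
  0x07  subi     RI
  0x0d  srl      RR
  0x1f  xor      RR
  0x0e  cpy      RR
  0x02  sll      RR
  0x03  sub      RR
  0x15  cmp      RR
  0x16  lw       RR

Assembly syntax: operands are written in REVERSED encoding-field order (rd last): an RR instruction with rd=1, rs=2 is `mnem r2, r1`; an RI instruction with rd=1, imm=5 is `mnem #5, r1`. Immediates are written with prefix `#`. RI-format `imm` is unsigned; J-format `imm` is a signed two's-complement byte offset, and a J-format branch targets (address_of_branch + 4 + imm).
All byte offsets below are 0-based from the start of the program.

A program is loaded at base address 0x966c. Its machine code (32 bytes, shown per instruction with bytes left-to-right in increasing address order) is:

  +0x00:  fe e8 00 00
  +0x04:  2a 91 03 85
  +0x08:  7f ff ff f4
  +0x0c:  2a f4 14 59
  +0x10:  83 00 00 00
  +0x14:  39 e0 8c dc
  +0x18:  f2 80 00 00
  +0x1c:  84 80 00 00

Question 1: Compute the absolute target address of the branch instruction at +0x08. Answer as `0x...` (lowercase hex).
+0x08: 7f ff ff f4 ⇒ word 0x7ffffff4 (big)
  top 5b → 0xf → b [J]
  imm: (w>>0)&0x7ffffff=0x7fffff4 (s27→-12) → #-12
  target = base 0x966c + off 0x08 + 4 + imm -12 = 0x966c

0x966c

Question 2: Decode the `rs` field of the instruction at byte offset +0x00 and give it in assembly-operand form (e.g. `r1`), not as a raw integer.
r13

+0x00: fe e8 00 00 ⇒ word 0xfee80000 (big)
  top 5b → 0x1f → xor [RR]
  [26:23] rd=13 = r13
  [22:19] rs=13 = r13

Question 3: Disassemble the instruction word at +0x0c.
off 0x0c: read 2a f4 14 59 as big → 0x2af41459
  opcode bits[31:27]=0x5: shli/RI
  rd@[26:23]=0x5 ⇒ r5
  imm@[22:0]=0x741459 ⇒ #7607385

shli #7607385, r5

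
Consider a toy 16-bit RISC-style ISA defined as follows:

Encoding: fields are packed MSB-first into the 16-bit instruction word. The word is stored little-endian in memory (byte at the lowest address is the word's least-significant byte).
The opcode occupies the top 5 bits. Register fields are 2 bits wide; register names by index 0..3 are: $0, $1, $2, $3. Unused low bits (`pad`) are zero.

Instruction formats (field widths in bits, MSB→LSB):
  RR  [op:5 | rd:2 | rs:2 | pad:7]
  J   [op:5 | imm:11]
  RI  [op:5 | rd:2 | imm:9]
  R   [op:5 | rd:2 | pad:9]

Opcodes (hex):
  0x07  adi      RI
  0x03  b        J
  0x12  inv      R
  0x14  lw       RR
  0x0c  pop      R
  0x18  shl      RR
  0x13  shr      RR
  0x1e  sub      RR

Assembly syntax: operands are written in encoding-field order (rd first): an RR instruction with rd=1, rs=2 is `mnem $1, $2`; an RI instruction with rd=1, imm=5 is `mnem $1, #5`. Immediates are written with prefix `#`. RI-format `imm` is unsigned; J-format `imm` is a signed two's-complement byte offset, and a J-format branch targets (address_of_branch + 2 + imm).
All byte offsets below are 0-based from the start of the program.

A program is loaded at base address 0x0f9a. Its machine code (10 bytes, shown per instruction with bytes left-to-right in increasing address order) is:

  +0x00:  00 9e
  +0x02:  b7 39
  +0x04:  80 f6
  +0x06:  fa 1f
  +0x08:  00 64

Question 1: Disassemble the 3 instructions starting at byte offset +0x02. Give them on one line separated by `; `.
[02] b7 39 → 0x39b7
  opcode bits[15:11]=0x7: adi/RI
  rd@[10:9]=0x0 ⇒ $0
  imm@[8:0]=0x1b7 ⇒ #439
[04] 80 f6 → 0xf680
  opcode bits[15:11]=0x1e: sub/RR
  rd@[10:9]=0x3 ⇒ $3
  rs@[8:7]=0x1 ⇒ $1
[06] fa 1f → 0x1ffa
  opcode bits[15:11]=0x3: b/J
  imm@[10:0]=0x7fa (s11→-6) ⇒ #-6

adi $0, #439; sub $3, $1; b #-6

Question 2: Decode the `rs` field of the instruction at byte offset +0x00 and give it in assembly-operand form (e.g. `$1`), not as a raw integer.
$0

[00] 00 9e → 0x9e00
  op=0x9e00>>11=0x13 ⇒ shr (RR)
  [10:9] rd=3 = $3
  [8:7] rs=0 = $0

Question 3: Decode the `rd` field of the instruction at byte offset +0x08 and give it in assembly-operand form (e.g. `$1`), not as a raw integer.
$2

[08] 00 64 → 0x6400
  op=0x6400>>11=0xc ⇒ pop (R)
  rd: (w>>9)&0x3=0x2 → $2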